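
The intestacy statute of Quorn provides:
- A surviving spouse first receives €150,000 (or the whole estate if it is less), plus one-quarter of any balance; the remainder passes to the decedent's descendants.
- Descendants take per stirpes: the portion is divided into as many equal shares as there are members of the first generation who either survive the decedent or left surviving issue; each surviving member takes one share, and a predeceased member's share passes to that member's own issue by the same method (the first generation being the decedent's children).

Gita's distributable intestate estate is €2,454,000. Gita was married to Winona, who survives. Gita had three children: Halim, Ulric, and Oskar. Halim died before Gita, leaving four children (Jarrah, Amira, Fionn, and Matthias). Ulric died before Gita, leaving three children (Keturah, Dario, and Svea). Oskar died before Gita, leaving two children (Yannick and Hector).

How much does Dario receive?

Dario receives €192,000.

Winona first takes €150,000, leaving a balance of €2,304,000. Winona then takes one-quarter of the balance (€576,000), for a total of €726,000. The remaining €1,728,000 passes to the descendants.
The descendants' portion (€1,728,000) is divided into 3 shares of €576,000: Halim's €576,000 share passes to Halim's issue; Ulric's €576,000 share passes to Ulric's issue; Oskar's €576,000 share passes to Oskar's issue.
Halim's share (€576,000) is divided into 4 shares of €144,000: Jarrah, Amira, Fionn, and Matthias each take €144,000.
Ulric's share (€576,000) is divided into 3 shares of €192,000: Keturah, Dario, and Svea each take €192,000.
Oskar's share (€576,000) is divided into 2 shares of €288,000: Yannick and Hector each take €288,000.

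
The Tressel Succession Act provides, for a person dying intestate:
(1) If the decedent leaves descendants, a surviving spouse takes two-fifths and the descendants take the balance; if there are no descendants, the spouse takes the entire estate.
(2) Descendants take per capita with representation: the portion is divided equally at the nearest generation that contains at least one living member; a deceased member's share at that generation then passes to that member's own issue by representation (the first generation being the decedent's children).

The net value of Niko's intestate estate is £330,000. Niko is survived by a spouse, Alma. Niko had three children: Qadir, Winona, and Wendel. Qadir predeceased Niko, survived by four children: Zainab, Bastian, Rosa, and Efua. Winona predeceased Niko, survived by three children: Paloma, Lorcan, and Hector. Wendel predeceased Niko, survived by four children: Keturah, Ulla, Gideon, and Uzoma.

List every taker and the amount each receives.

Alma: £132,000; Zainab: £18,000; Bastian: £18,000; Rosa: £18,000; Efua: £18,000; Paloma: £18,000; Lorcan: £18,000; Hector: £18,000; Keturah: £18,000; Ulla: £18,000; Gideon: £18,000; Uzoma: £18,000

Alma takes two-fifths of £330,000 = £132,000. The remaining £198,000 passes to the descendants.
No child survives, so the initial division is made at the grandchildren's generation.
The descendants' portion (£198,000) is divided into 11 shares of £18,000: Zainab, Bastian, Rosa, Efua, Paloma, Lorcan, Hector, Keturah, Ulla, Gideon, and Uzoma each take £18,000.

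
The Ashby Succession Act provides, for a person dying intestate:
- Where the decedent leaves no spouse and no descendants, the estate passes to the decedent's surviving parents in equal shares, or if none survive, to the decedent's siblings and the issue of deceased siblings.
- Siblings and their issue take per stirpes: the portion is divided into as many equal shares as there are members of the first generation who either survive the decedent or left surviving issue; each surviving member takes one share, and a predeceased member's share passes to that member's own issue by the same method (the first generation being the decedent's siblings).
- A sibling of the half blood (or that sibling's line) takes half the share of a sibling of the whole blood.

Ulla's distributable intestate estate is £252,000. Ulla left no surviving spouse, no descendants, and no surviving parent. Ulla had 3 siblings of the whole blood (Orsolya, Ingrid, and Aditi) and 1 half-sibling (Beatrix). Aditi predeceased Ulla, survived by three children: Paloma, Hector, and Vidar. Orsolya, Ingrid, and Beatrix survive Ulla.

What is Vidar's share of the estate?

The entire £252,000 passes to the siblings and their issue.
Counting each half-blood sibling's line as half a unit, there are 7/2 units in £252,000, so one unit is £72,000. Whole-blood lines (Orsolya, Ingrid, and Aditi) take £72,000 each; half-blood lines (Beatrix) take £36,000 each.
Aditi's share (£72,000) is divided into 3 shares of £24,000: Paloma, Hector, and Vidar each take £24,000.

Vidar receives £24,000.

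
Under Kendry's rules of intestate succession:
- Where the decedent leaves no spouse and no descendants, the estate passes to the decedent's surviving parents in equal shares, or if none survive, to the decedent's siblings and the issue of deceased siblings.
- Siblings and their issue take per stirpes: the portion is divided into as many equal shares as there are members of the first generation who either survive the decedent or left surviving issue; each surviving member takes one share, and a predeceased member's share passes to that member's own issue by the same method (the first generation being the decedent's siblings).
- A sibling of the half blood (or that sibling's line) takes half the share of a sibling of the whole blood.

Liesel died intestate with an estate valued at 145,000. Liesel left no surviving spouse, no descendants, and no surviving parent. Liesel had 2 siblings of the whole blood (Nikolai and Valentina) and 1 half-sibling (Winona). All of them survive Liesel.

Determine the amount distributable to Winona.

Winona receives 29,000.

The entire 145,000 passes to the siblings and their issue.
Counting each half-blood sibling's line as half a unit, there are 5/2 units in 145,000, so one unit is 58,000. Whole-blood lines (Nikolai and Valentina) take 58,000 each; half-blood lines (Winona) take 29,000 each.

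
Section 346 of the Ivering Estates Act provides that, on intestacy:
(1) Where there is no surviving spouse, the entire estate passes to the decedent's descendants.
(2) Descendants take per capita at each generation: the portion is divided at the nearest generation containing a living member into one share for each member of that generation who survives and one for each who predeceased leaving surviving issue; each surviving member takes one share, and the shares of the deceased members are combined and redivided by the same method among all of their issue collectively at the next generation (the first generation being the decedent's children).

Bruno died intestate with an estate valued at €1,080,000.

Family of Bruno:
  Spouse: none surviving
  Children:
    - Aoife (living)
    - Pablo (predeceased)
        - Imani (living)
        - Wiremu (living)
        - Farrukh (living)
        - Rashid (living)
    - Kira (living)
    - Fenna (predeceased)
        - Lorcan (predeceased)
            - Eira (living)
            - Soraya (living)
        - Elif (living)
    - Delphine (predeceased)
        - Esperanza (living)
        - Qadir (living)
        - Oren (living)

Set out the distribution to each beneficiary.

The entire €1,080,000 passes to the descendants.
That amount (€1,080,000) is divided at the children's generation into 5 shares of €216,000. Aoife and Kira each take €216,000. The 3 shares of the deceased (Pablo, Fenna, and Delphine) are combined into a pool of €648,000.
That pool (€648,000) is divided at the grandchildren's generation into 9 shares of €72,000. Imani, Wiremu, Farrukh, Rashid, Elif, Esperanza, Qadir, and Oren each take €72,000. The remaining share for the deceased Lorcan (€72,000) is carried to the next generation.
That pool (€72,000) is divided at the great-grandchildren's generation equally among Eira and Soraya: €36,000 each.

Aoife: €216,000; Imani: €72,000; Wiremu: €72,000; Farrukh: €72,000; Rashid: €72,000; Kira: €216,000; Eira: €36,000; Soraya: €36,000; Elif: €72,000; Esperanza: €72,000; Qadir: €72,000; Oren: €72,000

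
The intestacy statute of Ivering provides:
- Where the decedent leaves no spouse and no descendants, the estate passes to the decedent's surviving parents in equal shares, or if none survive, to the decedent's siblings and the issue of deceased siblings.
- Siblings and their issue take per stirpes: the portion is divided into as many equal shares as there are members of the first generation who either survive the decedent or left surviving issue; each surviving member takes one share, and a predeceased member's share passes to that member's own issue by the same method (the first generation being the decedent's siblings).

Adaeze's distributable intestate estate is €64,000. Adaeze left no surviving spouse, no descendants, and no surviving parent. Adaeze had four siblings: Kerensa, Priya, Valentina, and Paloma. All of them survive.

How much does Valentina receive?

Valentina receives €16,000.

The entire €64,000 passes to the siblings and their issue.
That amount (€64,000) is divided into 4 shares of €16,000: Kerensa, Priya, Valentina, and Paloma each take €16,000.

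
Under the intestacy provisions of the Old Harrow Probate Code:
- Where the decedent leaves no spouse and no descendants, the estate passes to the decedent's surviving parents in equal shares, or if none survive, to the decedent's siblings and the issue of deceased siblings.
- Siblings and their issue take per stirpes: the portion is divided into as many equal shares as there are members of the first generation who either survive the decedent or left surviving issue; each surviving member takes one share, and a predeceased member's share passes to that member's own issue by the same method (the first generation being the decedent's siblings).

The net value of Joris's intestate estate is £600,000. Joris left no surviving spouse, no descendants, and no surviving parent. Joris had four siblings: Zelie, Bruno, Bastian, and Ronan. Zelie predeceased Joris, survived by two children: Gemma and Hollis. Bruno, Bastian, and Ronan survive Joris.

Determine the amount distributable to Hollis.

Hollis receives £75,000.

The entire £600,000 passes to the siblings and their issue.
That amount (£600,000) is divided into 4 shares of £150,000: Bruno, Bastian, and Ronan each take £150,000; Zelie's £150,000 share passes to Zelie's issue.
Zelie's share (£150,000) is divided into 2 shares of £75,000: Gemma and Hollis each take £75,000.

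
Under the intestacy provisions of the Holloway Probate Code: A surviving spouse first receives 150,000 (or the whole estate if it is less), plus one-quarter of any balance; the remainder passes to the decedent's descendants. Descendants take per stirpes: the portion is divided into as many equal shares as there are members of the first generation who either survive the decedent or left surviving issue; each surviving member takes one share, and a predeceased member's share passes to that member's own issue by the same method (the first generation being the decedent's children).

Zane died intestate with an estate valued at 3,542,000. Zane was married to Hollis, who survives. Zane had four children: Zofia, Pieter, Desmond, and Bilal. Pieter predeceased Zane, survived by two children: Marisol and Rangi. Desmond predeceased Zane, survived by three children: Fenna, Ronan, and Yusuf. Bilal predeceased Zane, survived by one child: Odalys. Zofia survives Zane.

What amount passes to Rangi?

Hollis first takes 150,000, leaving a balance of 3,392,000. Hollis then takes one-quarter of the balance (848,000), for a total of 998,000. The remaining 2,544,000 passes to the descendants.
The descendants' portion (2,544,000) is divided into 4 shares of 636,000: Zofia takes 636,000; Pieter's 636,000 share passes to Pieter's issue; Desmond's 636,000 share passes to Desmond's issue; Bilal's 636,000 share passes to Bilal's issue.
Pieter's share (636,000) is divided into 2 shares of 318,000: Marisol and Rangi each take 318,000.
Desmond's share (636,000) is divided into 3 shares of 212,000: Fenna, Ronan, and Yusuf each take 212,000.
Bilal's share (636,000) passes entirely to Odalys.

Rangi receives 318,000.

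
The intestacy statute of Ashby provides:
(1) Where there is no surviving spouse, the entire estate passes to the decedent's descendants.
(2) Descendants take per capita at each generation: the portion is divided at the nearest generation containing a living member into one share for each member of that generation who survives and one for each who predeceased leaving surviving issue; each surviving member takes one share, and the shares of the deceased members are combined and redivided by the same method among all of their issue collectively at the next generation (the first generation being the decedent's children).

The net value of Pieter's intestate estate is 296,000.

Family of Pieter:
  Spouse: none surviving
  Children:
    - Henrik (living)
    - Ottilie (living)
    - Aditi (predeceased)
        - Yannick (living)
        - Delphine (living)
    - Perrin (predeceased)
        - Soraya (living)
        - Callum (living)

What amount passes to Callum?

Callum receives 37,000.

The entire 296,000 passes to the descendants.
That amount (296,000) is divided at the children's generation into 4 shares of 74,000. Henrik and Ottilie each take 74,000. The 2 shares of the deceased (Aditi and Perrin) are combined into a pool of 148,000.
That pool (148,000) is divided at the grandchildren's generation equally among Yannick, Delphine, Soraya, and Callum: 37,000 each.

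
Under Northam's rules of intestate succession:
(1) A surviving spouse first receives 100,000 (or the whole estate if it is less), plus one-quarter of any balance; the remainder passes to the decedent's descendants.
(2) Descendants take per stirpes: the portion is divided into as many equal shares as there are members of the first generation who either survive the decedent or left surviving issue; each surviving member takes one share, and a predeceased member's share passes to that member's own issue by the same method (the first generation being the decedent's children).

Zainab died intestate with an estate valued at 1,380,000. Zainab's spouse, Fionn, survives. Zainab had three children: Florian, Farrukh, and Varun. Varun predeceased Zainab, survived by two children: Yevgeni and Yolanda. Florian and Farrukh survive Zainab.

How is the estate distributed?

Fionn first takes 100,000, leaving a balance of 1,280,000. Fionn then takes one-quarter of the balance (320,000), for a total of 420,000. The remaining 960,000 passes to the descendants.
The descendants' portion (960,000) is divided into 3 shares of 320,000: Florian and Farrukh each take 320,000; Varun's 320,000 share passes to Varun's issue.
Varun's share (320,000) is divided into 2 shares of 160,000: Yevgeni and Yolanda each take 160,000.

Fionn: 420,000; Florian: 320,000; Farrukh: 320,000; Yevgeni: 160,000; Yolanda: 160,000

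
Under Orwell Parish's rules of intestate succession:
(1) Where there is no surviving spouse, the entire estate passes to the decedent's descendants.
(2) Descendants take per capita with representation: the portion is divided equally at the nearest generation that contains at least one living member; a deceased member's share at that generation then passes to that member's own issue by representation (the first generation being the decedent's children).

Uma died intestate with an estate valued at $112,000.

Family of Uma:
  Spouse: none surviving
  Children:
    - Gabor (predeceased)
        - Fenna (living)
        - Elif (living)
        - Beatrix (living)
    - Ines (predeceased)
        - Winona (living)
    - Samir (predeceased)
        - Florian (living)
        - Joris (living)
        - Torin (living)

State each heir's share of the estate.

The entire $112,000 passes to the descendants.
No child survives, so the initial division is made at the grandchildren's generation.
That amount ($112,000) is divided into 7 shares of $16,000: Fenna, Elif, Beatrix, Winona, Florian, Joris, and Torin each take $16,000.

Fenna: $16,000; Elif: $16,000; Beatrix: $16,000; Winona: $16,000; Florian: $16,000; Joris: $16,000; Torin: $16,000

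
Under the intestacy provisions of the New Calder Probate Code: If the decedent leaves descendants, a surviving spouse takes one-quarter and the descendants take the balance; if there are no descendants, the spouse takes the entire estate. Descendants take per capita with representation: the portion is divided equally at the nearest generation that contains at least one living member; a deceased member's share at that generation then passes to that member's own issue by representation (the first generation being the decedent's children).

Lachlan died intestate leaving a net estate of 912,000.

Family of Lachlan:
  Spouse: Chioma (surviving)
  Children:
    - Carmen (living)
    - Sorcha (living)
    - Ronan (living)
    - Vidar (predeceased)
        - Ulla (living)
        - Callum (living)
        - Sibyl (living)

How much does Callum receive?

Chioma takes one-quarter of 912,000 = 228,000. The remaining 684,000 passes to the descendants.
The descendants' portion (684,000) is divided into 4 shares of 171,000: Carmen, Sorcha, and Ronan each take 171,000; Vidar's 171,000 share passes to Vidar's issue.
Vidar's share (171,000) is divided into 3 shares of 57,000: Ulla, Callum, and Sibyl each take 57,000.

Callum receives 57,000.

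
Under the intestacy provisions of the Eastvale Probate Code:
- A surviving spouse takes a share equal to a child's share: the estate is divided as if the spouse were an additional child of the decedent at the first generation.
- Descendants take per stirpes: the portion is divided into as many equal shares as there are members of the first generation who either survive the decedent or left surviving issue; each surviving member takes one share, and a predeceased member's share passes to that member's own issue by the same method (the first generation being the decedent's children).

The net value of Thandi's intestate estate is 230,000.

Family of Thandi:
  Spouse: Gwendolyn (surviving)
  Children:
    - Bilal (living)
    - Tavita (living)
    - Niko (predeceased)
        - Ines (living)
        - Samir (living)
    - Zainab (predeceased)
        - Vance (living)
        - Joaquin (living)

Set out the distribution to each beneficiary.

The spouse counts as an additional share at the children's level, so there are 5 primary shares of 46,000. Gwendolyn takes one such share (46,000).
The children's combined portion (184,000) is divided into 4 shares of 46,000: Bilal and Tavita each take 46,000; Niko's 46,000 share passes to Niko's issue; Zainab's 46,000 share passes to Zainab's issue.
Niko's share (46,000) is divided into 2 shares of 23,000: Ines and Samir each take 23,000.
Zainab's share (46,000) is divided into 2 shares of 23,000: Vance and Joaquin each take 23,000.

Gwendolyn: 46,000; Bilal: 46,000; Tavita: 46,000; Ines: 23,000; Samir: 23,000; Vance: 23,000; Joaquin: 23,000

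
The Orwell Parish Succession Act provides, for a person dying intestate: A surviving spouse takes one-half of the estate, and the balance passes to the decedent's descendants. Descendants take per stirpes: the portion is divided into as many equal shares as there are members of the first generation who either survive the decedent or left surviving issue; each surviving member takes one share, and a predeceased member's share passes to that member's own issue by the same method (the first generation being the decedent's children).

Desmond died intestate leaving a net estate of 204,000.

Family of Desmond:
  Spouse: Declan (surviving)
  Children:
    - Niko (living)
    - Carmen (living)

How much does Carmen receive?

Carmen receives 51,000.

Declan takes one-half of 204,000 = 102,000. The remaining 102,000 passes to the descendants.
The descendants' portion (102,000) is divided into 2 shares of 51,000: Niko and Carmen each take 51,000.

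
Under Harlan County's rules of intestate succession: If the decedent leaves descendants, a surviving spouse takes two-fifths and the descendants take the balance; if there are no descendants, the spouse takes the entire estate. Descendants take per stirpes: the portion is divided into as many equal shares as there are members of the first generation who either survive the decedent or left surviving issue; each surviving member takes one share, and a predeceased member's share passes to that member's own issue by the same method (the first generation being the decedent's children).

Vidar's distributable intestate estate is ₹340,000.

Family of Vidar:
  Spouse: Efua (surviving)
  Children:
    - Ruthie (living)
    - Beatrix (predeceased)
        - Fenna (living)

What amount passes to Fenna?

Fenna receives ₹102,000.

Efua takes two-fifths of ₹340,000 = ₹136,000. The remaining ₹204,000 passes to the descendants.
The descendants' portion (₹204,000) is divided into 2 shares of ₹102,000: Ruthie takes ₹102,000; Beatrix's ₹102,000 share passes to Beatrix's issue.
Beatrix's share (₹102,000) passes entirely to Fenna.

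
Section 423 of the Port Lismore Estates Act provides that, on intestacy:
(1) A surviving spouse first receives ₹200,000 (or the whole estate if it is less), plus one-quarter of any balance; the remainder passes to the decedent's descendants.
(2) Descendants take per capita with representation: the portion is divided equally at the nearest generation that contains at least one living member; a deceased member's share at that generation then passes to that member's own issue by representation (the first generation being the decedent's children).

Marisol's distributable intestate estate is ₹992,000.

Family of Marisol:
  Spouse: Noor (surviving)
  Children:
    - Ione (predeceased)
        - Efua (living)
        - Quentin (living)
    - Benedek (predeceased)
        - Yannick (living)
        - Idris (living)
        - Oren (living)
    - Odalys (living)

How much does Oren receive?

Noor first takes ₹200,000, leaving a balance of ₹792,000. Noor then takes one-quarter of the balance (₹198,000), for a total of ₹398,000. The remaining ₹594,000 passes to the descendants.
The descendants' portion (₹594,000) is divided into 3 shares of ₹198,000: Odalys takes ₹198,000; Ione's ₹198,000 share passes to Ione's issue; Benedek's ₹198,000 share passes to Benedek's issue.
Ione's share (₹198,000) is divided into 2 shares of ₹99,000: Efua and Quentin each take ₹99,000.
Benedek's share (₹198,000) is divided into 3 shares of ₹66,000: Yannick, Idris, and Oren each take ₹66,000.

Oren receives ₹66,000.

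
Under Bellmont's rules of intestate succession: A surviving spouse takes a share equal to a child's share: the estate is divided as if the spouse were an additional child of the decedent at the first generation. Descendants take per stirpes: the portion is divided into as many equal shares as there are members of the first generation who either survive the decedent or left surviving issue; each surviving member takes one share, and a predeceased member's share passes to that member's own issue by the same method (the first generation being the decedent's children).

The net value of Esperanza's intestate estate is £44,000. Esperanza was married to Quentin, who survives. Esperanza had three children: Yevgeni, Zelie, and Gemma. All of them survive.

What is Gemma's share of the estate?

Gemma receives £11,000.

The spouse counts as an additional share at the children's level, so there are 4 primary shares of £11,000. Quentin takes one such share (£11,000).
The children's combined portion (£33,000) is divided into 3 shares of £11,000: Yevgeni, Zelie, and Gemma each take £11,000.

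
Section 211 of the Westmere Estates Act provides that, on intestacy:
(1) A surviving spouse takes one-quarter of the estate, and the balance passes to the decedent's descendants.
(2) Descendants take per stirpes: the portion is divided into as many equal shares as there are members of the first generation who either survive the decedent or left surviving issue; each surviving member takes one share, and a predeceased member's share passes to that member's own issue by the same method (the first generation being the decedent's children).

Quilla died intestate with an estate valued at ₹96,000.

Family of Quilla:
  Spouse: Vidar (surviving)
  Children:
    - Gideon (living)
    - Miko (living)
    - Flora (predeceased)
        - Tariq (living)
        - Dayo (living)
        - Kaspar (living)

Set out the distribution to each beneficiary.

Vidar: ₹24,000; Gideon: ₹24,000; Miko: ₹24,000; Tariq: ₹8,000; Dayo: ₹8,000; Kaspar: ₹8,000

Vidar takes one-quarter of ₹96,000 = ₹24,000. The remaining ₹72,000 passes to the descendants.
The descendants' portion (₹72,000) is divided into 3 shares of ₹24,000: Gideon and Miko each take ₹24,000; Flora's ₹24,000 share passes to Flora's issue.
Flora's share (₹24,000) is divided into 3 shares of ₹8,000: Tariq, Dayo, and Kaspar each take ₹8,000.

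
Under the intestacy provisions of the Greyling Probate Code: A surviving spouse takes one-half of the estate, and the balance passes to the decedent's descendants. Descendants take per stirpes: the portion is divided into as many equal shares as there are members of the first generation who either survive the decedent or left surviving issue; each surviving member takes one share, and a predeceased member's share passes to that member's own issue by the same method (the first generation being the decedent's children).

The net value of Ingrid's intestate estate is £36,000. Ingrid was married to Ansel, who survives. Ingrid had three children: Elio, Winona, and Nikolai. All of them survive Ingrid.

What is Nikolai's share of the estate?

Nikolai receives £6,000.

Ansel takes one-half of £36,000 = £18,000. The remaining £18,000 passes to the descendants.
The descendants' portion (£18,000) is divided into 3 shares of £6,000: Elio, Winona, and Nikolai each take £6,000.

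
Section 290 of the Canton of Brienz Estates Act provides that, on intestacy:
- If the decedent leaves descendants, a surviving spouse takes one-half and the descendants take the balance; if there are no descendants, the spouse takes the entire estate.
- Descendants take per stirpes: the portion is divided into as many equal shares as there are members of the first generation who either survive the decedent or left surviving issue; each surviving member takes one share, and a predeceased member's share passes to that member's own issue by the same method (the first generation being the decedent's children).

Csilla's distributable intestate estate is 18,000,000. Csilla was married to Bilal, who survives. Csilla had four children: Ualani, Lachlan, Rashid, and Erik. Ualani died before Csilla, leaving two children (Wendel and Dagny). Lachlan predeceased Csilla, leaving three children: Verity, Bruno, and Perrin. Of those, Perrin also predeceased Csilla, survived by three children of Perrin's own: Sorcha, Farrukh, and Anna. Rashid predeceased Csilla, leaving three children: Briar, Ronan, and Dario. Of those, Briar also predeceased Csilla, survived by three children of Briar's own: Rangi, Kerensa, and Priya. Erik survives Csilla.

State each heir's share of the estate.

Bilal takes one-half of 18,000,000 = 9,000,000. The remaining 9,000,000 passes to the descendants.
The descendants' portion (9,000,000) is divided into 4 shares of 2,250,000: Erik takes 2,250,000; Ualani's 2,250,000 share passes to Ualani's issue; Lachlan's 2,250,000 share passes to Lachlan's issue; Rashid's 2,250,000 share passes to Rashid's issue.
Ualani's share (2,250,000) is divided into 2 shares of 1,125,000: Wendel and Dagny each take 1,125,000.
Lachlan's share (2,250,000) is divided into 3 shares of 750,000: Verity and Bruno each take 750,000; Perrin's 750,000 share passes to Perrin's issue.
Perrin's share (750,000) is divided into 3 shares of 250,000: Sorcha, Farrukh, and Anna each take 250,000.
Rashid's share (2,250,000) is divided into 3 shares of 750,000: Ronan and Dario each take 750,000; Briar's 750,000 share passes to Briar's issue.
Briar's share (750,000) is divided into 3 shares of 250,000: Rangi, Kerensa, and Priya each take 250,000.

Bilal: 9,000,000; Wendel: 1,125,000; Dagny: 1,125,000; Verity: 750,000; Bruno: 750,000; Sorcha: 250,000; Farrukh: 250,000; Anna: 250,000; Rangi: 250,000; Kerensa: 250,000; Priya: 250,000; Ronan: 750,000; Dario: 750,000; Erik: 2,250,000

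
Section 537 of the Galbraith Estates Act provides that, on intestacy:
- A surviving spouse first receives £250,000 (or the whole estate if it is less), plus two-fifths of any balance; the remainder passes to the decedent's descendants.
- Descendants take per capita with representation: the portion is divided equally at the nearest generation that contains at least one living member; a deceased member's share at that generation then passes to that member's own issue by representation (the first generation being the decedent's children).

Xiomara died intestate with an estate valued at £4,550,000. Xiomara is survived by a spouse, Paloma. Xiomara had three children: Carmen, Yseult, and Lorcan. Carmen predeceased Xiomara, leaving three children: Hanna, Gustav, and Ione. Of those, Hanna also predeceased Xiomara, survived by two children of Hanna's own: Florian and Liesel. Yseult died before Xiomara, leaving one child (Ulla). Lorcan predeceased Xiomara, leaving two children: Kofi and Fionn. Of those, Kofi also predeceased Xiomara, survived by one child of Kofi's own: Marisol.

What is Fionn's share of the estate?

Paloma first takes £250,000, leaving a balance of £4,300,000. Paloma then takes two-fifths of the balance (£1,720,000), for a total of £1,970,000. The remaining £2,580,000 passes to the descendants.
No child survives, so the initial division is made at the grandchildren's generation.
The descendants' portion (£2,580,000) is divided into 6 shares of £430,000: Gustav, Ione, Ulla, and Fionn each take £430,000; Hanna's £430,000 share passes to Hanna's issue; Kofi's £430,000 share passes to Kofi's issue.
Hanna's share (£430,000) is divided into 2 shares of £215,000: Florian and Liesel each take £215,000.
Kofi's share (£430,000) passes entirely to Marisol.

Fionn receives £430,000.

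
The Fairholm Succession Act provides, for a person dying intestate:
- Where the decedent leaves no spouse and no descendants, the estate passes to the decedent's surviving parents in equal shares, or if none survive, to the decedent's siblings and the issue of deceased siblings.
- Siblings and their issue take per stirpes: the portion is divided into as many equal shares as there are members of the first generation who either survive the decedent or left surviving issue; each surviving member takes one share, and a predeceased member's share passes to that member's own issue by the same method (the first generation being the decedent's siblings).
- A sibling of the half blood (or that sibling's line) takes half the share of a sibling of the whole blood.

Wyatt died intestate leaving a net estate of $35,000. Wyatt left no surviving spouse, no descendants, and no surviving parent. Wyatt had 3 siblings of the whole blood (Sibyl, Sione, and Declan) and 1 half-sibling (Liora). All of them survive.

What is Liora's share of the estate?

The entire $35,000 passes to the siblings and their issue.
Counting each half-blood sibling's line as half a unit, there are 7/2 units in $35,000, so one unit is $10,000. Whole-blood lines (Sibyl, Sione, and Declan) take $10,000 each; half-blood lines (Liora) take $5,000 each.

Liora receives $5,000.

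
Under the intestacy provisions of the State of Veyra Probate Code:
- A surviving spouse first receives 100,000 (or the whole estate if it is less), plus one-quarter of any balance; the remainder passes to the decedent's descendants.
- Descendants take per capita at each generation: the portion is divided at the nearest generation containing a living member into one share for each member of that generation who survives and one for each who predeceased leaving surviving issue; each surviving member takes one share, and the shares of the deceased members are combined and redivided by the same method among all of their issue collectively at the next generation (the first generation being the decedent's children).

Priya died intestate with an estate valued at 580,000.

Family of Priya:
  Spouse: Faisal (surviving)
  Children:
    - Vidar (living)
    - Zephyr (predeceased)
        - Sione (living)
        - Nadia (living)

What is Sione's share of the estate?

Faisal first takes 100,000, leaving a balance of 480,000. Faisal then takes one-quarter of the balance (120,000), for a total of 220,000. The remaining 360,000 passes to the descendants.
The descendants' portion (360,000) is divided at the children's generation into 2 shares of 180,000. Vidar takes 180,000. The remaining share for the deceased Zephyr (180,000) is carried to the next generation.
That pool (180,000) is divided at the grandchildren's generation equally among Sione and Nadia: 90,000 each.

Sione receives 90,000.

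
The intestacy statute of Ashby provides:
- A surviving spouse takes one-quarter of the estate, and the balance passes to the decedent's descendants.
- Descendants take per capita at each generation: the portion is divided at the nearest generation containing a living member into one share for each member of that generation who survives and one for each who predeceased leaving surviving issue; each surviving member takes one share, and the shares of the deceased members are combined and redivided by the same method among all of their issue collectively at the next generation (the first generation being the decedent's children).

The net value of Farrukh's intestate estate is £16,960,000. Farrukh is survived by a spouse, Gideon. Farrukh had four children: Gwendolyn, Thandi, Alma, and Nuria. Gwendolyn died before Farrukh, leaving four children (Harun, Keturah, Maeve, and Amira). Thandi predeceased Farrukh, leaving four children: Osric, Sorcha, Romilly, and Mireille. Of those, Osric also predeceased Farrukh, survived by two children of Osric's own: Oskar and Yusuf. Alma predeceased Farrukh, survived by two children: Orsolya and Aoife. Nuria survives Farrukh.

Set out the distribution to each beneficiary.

Gideon takes one-quarter of £16,960,000 = £4,240,000. The remaining £12,720,000 passes to the descendants.
The descendants' portion (£12,720,000) is divided at the children's generation into 4 shares of £3,180,000. Nuria takes £3,180,000. The 3 shares of the deceased (Gwendolyn, Thandi, and Alma) are combined into a pool of £9,540,000.
That pool (£9,540,000) is divided at the grandchildren's generation into 10 shares of £954,000. Harun, Keturah, Maeve, Amira, Sorcha, Romilly, Mireille, Orsolya, and Aoife each take £954,000. The remaining share for the deceased Osric (£954,000) is carried to the next generation.
That pool (£954,000) is divided at the great-grandchildren's generation equally among Oskar and Yusuf: £477,000 each.

Gideon: £4,240,000; Harun: £954,000; Keturah: £954,000; Maeve: £954,000; Amira: £954,000; Oskar: £477,000; Yusuf: £477,000; Sorcha: £954,000; Romilly: £954,000; Mireille: £954,000; Orsolya: £954,000; Aoife: £954,000; Nuria: £3,180,000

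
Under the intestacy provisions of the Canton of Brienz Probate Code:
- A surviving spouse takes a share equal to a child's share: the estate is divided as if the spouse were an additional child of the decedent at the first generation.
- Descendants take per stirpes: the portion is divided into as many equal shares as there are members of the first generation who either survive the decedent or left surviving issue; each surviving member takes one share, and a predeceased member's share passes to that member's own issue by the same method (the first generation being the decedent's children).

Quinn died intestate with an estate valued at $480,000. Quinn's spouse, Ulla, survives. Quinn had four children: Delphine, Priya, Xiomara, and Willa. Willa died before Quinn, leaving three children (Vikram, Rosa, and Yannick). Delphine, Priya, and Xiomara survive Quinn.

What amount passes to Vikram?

Vikram receives $32,000.

The spouse counts as an additional share at the children's level, so there are 5 primary shares of $96,000. Ulla takes one such share ($96,000).
The children's combined portion ($384,000) is divided into 4 shares of $96,000: Delphine, Priya, and Xiomara each take $96,000; Willa's $96,000 share passes to Willa's issue.
Willa's share ($96,000) is divided into 3 shares of $32,000: Vikram, Rosa, and Yannick each take $32,000.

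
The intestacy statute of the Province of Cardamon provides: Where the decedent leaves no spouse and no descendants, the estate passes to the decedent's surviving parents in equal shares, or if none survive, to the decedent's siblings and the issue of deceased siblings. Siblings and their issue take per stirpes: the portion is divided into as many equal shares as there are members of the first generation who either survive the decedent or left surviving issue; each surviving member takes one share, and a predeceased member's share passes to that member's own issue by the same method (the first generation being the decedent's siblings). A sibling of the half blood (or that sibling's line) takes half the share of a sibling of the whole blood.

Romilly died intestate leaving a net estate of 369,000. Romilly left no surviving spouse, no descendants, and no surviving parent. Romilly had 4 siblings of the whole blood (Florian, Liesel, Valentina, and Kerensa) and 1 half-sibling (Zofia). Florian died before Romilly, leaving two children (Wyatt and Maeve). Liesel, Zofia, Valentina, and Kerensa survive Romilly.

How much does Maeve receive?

The entire 369,000 passes to the siblings and their issue.
Counting each half-blood sibling's line as half a unit, there are 9/2 units in 369,000, so one unit is 82,000. Whole-blood lines (Florian, Liesel, Valentina, and Kerensa) take 82,000 each; half-blood lines (Zofia) take 41,000 each.
Florian's share (82,000) is divided into 2 shares of 41,000: Wyatt and Maeve each take 41,000.

Maeve receives 41,000.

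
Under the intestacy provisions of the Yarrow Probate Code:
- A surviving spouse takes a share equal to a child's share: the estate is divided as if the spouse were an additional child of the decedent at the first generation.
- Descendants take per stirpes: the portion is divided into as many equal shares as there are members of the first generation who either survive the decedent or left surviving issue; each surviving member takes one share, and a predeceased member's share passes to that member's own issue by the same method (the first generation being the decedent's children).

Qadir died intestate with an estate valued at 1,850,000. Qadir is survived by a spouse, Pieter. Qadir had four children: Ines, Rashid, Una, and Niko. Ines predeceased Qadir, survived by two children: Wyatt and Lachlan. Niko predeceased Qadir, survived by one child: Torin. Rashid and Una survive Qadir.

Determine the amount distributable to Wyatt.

The spouse counts as an additional share at the children's level, so there are 5 primary shares of 370,000. Pieter takes one such share (370,000).
The children's combined portion (1,480,000) is divided into 4 shares of 370,000: Rashid and Una each take 370,000; Ines's 370,000 share passes to Ines's issue; Niko's 370,000 share passes to Niko's issue.
Ines's share (370,000) is divided into 2 shares of 185,000: Wyatt and Lachlan each take 185,000.
Niko's share (370,000) passes entirely to Torin.

Wyatt receives 185,000.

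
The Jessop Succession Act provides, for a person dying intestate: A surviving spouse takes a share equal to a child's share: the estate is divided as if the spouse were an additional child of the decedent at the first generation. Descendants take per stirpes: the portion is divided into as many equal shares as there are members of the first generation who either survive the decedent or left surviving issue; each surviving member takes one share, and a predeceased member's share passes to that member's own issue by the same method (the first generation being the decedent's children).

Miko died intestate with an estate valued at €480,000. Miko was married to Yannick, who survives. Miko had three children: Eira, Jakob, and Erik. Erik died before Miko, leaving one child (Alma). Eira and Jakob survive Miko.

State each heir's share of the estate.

The spouse counts as an additional share at the children's level, so there are 4 primary shares of €120,000. Yannick takes one such share (€120,000).
The children's combined portion (€360,000) is divided into 3 shares of €120,000: Eira and Jakob each take €120,000; Erik's €120,000 share passes to Erik's issue.
Erik's share (€120,000) passes entirely to Alma.

Yannick: €120,000; Eira: €120,000; Jakob: €120,000; Alma: €120,000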